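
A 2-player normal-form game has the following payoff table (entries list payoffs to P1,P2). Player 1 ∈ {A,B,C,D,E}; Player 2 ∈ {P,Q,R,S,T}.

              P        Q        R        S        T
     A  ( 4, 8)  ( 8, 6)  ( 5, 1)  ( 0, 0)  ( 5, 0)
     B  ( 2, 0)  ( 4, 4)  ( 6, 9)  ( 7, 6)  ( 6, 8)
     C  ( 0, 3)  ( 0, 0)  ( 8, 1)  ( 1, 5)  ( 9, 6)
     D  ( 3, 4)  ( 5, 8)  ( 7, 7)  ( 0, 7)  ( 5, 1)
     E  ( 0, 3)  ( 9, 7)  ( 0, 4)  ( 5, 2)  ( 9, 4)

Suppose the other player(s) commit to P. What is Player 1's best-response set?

u_1(A vs P) = 4
u_1(B vs P) = 2
u_1(C vs P) = 0
u_1(D vs P) = 3
u_1(E vs P) = 0
max payoff 4 at {A}

BR_1 = {A}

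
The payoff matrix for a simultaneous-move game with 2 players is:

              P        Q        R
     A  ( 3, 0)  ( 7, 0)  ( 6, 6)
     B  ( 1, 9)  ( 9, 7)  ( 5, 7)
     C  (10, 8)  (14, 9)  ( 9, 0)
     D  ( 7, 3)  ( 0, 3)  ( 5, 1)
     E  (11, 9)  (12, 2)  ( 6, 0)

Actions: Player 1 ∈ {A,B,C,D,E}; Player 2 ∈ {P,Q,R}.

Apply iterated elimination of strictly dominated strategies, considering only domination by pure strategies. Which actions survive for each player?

IESDS → P1:{C,E} P2:{P,Q}

P1 drop A (C beats it: P:10>3 Q:14>7 R:9>6)
P1 drop B (C beats it: P:10>1 Q:14>9 R:9>5)
P1 drop D (C beats it: P:10>7 Q:14>0 R:9>5)
P2 drop R (P beats it: C:8>0 E:9>0)
P1→{C,E} P2→{P,Q}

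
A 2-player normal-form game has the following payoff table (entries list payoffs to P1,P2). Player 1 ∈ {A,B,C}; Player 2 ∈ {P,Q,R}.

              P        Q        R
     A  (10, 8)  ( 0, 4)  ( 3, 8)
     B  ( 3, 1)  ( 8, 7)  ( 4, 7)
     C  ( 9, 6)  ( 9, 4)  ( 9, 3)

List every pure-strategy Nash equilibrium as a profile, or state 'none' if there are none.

PSNE = {(A,P)}

(A,P): NE
(A,Q): not NE [P1→C gives 9>0; P2→R gives 8>4]
(A,R): not NE [P1→C gives 9>3]
(B,P): not NE [P1→A gives 10>3; P2→R gives 7>1]
(B,Q): not NE [P1→C gives 9>8]
(B,R): not NE [P1→C gives 9>4]
(C,P): not NE [P1→A gives 10>9]
(C,Q): not NE [P2→P gives 6>4]
(C,R): not NE [P2→P gives 6>3]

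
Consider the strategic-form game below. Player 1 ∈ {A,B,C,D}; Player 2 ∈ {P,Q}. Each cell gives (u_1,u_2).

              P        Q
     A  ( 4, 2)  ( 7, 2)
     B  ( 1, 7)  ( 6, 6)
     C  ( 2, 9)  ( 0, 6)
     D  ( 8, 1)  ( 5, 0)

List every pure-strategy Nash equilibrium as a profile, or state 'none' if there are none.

NE set: (A,Q), (D,P)

(A,P): not NE [P1→D gives 8>4]
(A,Q): NE
(B,P): not NE [P1→D gives 8>1]
(B,Q): not NE [P1→A gives 7>6; P2→P gives 7>6]
(C,P): not NE [P1→D gives 8>2]
(C,Q): not NE [P1→A gives 7>0; P2→P gives 9>6]
(D,P): NE
(D,Q): not NE [P1→A gives 7>5; P2→P gives 1>0]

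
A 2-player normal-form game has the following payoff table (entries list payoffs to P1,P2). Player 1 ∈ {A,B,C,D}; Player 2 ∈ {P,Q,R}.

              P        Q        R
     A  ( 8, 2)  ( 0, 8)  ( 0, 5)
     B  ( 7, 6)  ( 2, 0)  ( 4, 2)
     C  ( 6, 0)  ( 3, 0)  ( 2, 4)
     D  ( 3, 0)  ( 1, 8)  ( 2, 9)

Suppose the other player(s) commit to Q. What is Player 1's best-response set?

argmax u_1 = {C}

u_1(A vs Q) = 0
u_1(B vs Q) = 2
u_1(C vs Q) = 3
u_1(D vs Q) = 1
max payoff 3 at {C}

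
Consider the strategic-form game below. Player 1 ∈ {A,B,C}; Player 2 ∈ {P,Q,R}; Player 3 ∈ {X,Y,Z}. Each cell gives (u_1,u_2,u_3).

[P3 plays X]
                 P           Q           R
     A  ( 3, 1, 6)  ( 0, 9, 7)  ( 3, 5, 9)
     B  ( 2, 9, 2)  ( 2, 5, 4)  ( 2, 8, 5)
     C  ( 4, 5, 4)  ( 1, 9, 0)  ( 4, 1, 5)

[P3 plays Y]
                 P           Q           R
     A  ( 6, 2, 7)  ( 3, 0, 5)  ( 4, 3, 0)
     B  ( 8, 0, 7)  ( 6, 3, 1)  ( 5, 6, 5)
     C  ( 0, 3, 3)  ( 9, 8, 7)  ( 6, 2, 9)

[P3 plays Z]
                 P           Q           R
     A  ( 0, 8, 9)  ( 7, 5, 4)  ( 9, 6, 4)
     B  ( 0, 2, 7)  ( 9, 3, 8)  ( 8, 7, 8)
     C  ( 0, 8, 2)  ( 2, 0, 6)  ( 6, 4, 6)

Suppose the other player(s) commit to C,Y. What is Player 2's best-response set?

u_2(P vs C,Y) = 3
u_2(Q vs C,Y) = 8
u_2(R vs C,Y) = 2
max payoff 8 at {Q}

P2 best: {Q}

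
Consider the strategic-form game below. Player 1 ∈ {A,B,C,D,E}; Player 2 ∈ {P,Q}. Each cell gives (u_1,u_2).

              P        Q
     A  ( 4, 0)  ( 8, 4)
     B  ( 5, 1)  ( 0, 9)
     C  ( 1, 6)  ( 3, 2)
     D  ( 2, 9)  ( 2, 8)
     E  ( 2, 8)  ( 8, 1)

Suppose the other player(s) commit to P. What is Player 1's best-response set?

u_1(A vs P) = 4
u_1(B vs P) = 5
u_1(C vs P) = 1
u_1(D vs P) = 2
u_1(E vs P) = 2
max payoff 5 at {B}

argmax u_1 = {B}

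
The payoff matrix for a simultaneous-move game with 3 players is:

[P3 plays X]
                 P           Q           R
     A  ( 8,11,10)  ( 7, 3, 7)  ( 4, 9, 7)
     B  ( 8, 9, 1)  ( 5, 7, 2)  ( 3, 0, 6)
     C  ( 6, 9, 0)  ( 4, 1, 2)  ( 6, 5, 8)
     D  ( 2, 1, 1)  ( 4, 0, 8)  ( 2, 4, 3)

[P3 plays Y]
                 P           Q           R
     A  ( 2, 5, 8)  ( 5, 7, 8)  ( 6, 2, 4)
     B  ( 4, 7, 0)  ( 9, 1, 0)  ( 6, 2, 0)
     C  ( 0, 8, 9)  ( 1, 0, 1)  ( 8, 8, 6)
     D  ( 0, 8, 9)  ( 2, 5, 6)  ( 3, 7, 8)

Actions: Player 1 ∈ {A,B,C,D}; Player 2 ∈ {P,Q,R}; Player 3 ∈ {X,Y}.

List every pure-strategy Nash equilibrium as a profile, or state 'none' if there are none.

(A,P,X): NE
(A,P,Y): not NE [P1→B gives 4>2; P2→Q gives 7>5; P3→X gives 10>8]
(A,Q,X): not NE [P2→P gives 11>3; P3→Y gives 8>7]
(A,Q,Y): not NE [P1→B gives 9>5]
(A,R,X): not NE [P1→C gives 6>4; P2→P gives 11>9]
(A,R,Y): not NE [P1→C gives 8>6; P2→Q gives 7>2; P3→X gives 7>4]
(B,P,X): NE
(B,P,Y): not NE [P3→X gives 1>0]
(B,Q,X): not NE [P1→A gives 7>5; P2→P gives 9>7]
(B,Q,Y): not NE [P2→P gives 7>1; P3→X gives 2>0]
(B,R,X): not NE [P1→C gives 6>3; P2→P gives 9>0]
(B,R,Y): not NE [P1→C gives 8>6; P2→P gives 7>2; P3→X gives 6>0]
(C,P,X): not NE [P1→B gives 8>6; P3→Y gives 9>0]
(C,P,Y): not NE [P1→B gives 4>0]
(C,Q,X): not NE [P1→A gives 7>4; P2→P gives 9>1]
(C,Q,Y): not NE [P1→B gives 9>1; P2→R gives 8>0; P3→X gives 2>1]
(C,R,X): not NE [P2→P gives 9>5]
(C,R,Y): not NE [P3→X gives 8>6]
(D,P,X): not NE [P1→B gives 8>2; P2→R gives 4>1; P3→Y gives 9>1]
(D,P,Y): not NE [P1→B gives 4>0]
(D,Q,X): not NE [P1→A gives 7>4; P2→R gives 4>0]
(D,Q,Y): not NE [P1→B gives 9>2; P2→P gives 8>5; P3→X gives 8>6]
(D,R,X): not NE [P1→C gives 6>2; P3→Y gives 8>3]
(D,R,Y): not NE [P1→C gives 8>3; P2→P gives 8>7]

Nash profiles: (A,P,X), (B,P,X)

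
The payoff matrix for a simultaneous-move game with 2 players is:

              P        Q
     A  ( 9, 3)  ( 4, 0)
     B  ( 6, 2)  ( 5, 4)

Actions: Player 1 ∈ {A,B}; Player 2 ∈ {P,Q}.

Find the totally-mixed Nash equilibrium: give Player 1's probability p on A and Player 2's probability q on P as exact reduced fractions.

P1 mixes 2/5 on A; P2 mixes 1/4 on P

P1 indiff ⇒ q·9+(1-q)·4 = q·6+(1-q)·5 ⇒ q(3) = (1-q)(1) ⇒ q = 1/4
P2 indiff ⇒ p·3+(1-p)·2 = p·0+(1-p)·4 ⇒ p(3) = (1-p)(2) ⇒ p = 2/5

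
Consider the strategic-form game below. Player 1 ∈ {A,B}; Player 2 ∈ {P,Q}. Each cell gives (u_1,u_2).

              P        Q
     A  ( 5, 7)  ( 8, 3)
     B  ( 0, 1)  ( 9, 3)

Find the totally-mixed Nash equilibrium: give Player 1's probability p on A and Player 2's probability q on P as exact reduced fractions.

P1 mixes 1/3 on A; P2 mixes 1/6 on P

P1 indiff ⇒ q·5+(1-q)·8 = q·0+(1-q)·9 ⇒ q(5) = (1-q)(1) ⇒ q = 1/6
P2 indiff ⇒ p·7+(1-p)·1 = p·3+(1-p)·3 ⇒ p(4) = (1-p)(2) ⇒ p = 1/3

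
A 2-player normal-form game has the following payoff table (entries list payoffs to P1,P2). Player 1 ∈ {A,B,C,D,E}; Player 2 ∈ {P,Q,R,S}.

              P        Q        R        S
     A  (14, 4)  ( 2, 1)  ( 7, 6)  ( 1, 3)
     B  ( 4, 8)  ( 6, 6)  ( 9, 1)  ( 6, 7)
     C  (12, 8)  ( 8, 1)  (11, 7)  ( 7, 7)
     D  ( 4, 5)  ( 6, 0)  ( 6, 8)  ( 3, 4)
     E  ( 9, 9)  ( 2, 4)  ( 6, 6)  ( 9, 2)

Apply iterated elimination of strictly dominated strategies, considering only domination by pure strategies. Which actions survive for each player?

Survivors P1:{A,C} P2:{P,R}

P1 drop B (C beats it: P:12>4 Q:8>6 R:11>9 S:7>6)
P1 drop D (C beats it: P:12>4 Q:8>6 R:11>6 S:7>3)
P2 drop Q (P beats it: A:4>1 C:8>1 E:9>4)
P2 drop S (P beats it: A:4>3 C:8>7 E:9>2)
P1 drop E (A beats it: P:14>9 R:7>6)
P1→{A,C} P2→{P,R}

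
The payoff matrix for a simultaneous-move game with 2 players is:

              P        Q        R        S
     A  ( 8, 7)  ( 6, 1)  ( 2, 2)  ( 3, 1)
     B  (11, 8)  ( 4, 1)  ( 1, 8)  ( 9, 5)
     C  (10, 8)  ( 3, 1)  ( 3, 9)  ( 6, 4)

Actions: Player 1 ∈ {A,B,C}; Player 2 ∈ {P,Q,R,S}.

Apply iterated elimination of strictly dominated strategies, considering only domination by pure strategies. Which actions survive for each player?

Survivors P1:{B,C} P2:{P,R}

P2 drop Q (P beats it: A:7>1 B:8>1 C:8>1)
P1 drop A (C beats it: P:10>8 R:3>2 S:6>3)
P2 drop S (P beats it: B:8>5 C:8>4)
P1→{B,C} P2→{P,R}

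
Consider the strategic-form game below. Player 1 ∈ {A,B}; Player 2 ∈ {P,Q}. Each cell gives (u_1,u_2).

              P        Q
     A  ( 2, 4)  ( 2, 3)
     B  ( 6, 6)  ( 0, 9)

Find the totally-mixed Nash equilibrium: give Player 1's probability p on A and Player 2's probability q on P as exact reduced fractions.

P1 indiff ⇒ q·2+(1-q)·2 = q·6+(1-q)·0 ⇒ q(-4) = (1-q)(-2) ⇒ q = 1/3
P2 indiff ⇒ p·4+(1-p)·6 = p·3+(1-p)·9 ⇒ p(1) = (1-p)(3) ⇒ p = 3/4

P1 mixes 3/4 on A; P2 mixes 1/3 on P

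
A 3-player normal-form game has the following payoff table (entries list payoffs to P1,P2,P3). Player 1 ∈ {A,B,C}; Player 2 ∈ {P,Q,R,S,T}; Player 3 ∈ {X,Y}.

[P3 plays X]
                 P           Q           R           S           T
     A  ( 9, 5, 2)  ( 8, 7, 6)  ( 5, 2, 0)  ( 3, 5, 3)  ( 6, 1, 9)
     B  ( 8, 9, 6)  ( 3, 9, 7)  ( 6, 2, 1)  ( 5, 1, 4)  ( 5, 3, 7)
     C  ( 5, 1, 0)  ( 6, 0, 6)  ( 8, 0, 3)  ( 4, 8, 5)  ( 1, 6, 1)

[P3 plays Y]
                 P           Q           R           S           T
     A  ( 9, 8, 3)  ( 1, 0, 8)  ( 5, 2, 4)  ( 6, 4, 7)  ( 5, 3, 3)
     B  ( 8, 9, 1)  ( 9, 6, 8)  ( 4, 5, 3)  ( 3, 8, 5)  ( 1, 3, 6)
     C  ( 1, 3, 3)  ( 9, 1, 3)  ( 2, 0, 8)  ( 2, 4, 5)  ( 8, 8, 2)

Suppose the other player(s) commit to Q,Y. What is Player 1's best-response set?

BR_1 = {B,C}

u_1(A vs Q,Y) = 1
u_1(B vs Q,Y) = 9
u_1(C vs Q,Y) = 9
max payoff 9 at {B,C}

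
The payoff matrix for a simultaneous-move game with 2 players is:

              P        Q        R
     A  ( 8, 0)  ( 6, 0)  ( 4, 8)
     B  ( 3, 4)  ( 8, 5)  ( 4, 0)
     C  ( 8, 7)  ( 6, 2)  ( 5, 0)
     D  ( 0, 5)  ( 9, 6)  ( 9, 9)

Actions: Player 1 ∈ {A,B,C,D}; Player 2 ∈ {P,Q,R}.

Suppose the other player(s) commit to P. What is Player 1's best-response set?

argmax u_1 = {A,C}

u_1(A vs P) = 8
u_1(B vs P) = 3
u_1(C vs P) = 8
u_1(D vs P) = 0
max payoff 8 at {A,C}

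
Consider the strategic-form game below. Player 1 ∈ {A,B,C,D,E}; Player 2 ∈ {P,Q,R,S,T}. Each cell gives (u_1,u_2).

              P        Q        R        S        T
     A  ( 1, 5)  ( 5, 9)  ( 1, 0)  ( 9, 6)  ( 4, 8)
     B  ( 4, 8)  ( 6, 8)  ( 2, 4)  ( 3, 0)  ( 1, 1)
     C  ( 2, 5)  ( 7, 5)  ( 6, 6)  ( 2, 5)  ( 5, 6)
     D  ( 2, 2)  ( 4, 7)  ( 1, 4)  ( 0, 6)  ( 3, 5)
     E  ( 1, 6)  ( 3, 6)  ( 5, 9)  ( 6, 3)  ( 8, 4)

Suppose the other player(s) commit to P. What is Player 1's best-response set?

u_1(A vs P) = 1
u_1(B vs P) = 4
u_1(C vs P) = 2
u_1(D vs P) = 2
u_1(E vs P) = 1
max payoff 4 at {B}

P1 best: {B}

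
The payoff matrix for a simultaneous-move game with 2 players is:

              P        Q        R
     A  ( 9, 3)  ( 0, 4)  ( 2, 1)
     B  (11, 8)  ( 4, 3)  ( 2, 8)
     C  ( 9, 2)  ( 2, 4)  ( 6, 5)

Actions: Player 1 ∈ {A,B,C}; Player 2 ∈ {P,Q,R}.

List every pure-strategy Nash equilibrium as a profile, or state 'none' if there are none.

(A,P): not NE [P1→B gives 11>9; P2→Q gives 4>3]
(A,Q): not NE [P1→B gives 4>0]
(A,R): not NE [P1→C gives 6>2; P2→Q gives 4>1]
(B,P): NE
(B,Q): not NE [P2→R gives 8>3]
(B,R): not NE [P1→C gives 6>2]
(C,P): not NE [P1→B gives 11>9; P2→R gives 5>2]
(C,Q): not NE [P1→B gives 4>2; P2→R gives 5>4]
(C,R): NE

NE set: (B,P), (C,R)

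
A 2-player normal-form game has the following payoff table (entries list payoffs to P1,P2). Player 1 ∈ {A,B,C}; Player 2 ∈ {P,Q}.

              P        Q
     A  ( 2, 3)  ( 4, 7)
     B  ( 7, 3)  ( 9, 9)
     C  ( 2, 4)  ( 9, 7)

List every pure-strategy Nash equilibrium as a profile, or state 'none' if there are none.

(A,P): not NE [P1→B gives 7>2; P2→Q gives 7>3]
(A,Q): not NE [P1→C gives 9>4]
(B,P): not NE [P2→Q gives 9>3]
(B,Q): NE
(C,P): not NE [P1→B gives 7>2; P2→Q gives 7>4]
(C,Q): NE

NE set: (B,Q), (C,Q)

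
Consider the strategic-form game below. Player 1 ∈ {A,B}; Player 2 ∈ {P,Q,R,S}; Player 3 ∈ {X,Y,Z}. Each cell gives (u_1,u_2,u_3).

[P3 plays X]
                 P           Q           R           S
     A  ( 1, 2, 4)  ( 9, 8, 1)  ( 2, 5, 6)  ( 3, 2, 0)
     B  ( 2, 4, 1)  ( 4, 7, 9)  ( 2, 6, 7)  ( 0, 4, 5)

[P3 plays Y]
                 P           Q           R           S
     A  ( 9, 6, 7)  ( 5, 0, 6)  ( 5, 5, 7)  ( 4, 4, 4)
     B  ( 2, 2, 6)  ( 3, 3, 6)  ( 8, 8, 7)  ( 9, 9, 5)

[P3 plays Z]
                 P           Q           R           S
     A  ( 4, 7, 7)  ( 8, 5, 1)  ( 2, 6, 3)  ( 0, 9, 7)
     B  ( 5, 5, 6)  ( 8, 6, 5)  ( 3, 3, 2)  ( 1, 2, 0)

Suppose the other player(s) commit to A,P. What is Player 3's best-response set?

u_3(X vs A,P) = 4
u_3(Y vs A,P) = 7
u_3(Z vs A,P) = 7
max payoff 7 at {Y,Z}

argmax u_3 = {Y,Z}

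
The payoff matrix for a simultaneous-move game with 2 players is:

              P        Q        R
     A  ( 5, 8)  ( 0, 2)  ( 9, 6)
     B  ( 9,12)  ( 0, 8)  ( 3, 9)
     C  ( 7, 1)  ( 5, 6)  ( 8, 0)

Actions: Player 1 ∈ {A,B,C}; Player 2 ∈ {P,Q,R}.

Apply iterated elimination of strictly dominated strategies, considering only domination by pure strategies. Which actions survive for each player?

Remaining: P1:{B,C} P2:{P,Q}

P2 drop R (P beats it: A:8>6 B:12>9 C:1>0)
P1 drop A (C beats it: P:7>5 Q:5>0)
P1→{B,C} P2→{P,Q}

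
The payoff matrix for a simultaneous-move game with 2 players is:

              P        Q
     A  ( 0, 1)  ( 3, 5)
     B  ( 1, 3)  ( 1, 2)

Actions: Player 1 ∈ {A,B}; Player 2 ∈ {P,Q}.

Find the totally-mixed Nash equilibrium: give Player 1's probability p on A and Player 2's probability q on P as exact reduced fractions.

P1 indiff ⇒ q·0+(1-q)·3 = q·1+(1-q)·1 ⇒ q(-1) = (1-q)(-2) ⇒ q = 2/3
P2 indiff ⇒ p·1+(1-p)·3 = p·5+(1-p)·2 ⇒ p(-4) = (1-p)(-1) ⇒ p = 1/5

(p,q) = (1/5, 2/3)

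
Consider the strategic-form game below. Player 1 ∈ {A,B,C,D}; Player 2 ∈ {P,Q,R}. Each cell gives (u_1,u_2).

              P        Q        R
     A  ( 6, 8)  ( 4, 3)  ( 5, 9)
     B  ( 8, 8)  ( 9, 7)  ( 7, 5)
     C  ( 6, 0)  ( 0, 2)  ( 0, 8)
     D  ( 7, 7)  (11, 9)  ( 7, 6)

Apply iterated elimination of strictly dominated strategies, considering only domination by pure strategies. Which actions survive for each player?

Survivors P1:{B,D} P2:{P,Q}

P1 drop A (B beats it: P:8>6 Q:9>4 R:7>5)
P1 drop C (B beats it: P:8>6 Q:9>0 R:7>0)
P2 drop R (P beats it: B:8>5 D:7>6)
P1→{B,D} P2→{P,Q}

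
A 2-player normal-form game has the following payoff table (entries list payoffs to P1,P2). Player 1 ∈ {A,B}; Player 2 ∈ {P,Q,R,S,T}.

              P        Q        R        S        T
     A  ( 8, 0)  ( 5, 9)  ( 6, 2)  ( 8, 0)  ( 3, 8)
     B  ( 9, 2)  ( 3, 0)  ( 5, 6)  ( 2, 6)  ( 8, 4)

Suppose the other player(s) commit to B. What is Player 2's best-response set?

argmax u_2 = {R,S}

u_2(P vs B) = 2
u_2(Q vs B) = 0
u_2(R vs B) = 6
u_2(S vs B) = 6
u_2(T vs B) = 4
max payoff 6 at {R,S}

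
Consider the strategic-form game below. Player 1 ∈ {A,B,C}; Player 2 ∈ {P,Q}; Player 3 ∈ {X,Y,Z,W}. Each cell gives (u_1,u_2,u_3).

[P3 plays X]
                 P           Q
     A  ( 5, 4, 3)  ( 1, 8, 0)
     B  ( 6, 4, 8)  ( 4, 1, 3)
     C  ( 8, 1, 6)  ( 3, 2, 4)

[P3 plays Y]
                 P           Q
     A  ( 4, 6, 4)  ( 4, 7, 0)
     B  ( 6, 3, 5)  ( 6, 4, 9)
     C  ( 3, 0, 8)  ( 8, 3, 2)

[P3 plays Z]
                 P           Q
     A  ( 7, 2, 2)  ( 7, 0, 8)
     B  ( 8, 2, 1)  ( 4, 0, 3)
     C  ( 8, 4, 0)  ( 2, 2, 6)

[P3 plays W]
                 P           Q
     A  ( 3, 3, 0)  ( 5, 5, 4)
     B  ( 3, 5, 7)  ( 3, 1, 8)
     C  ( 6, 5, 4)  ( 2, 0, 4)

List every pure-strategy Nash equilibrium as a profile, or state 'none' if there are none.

(A,P,X): not NE [P1→C gives 8>5; P2→Q gives 8>4; P3→Y gives 4>3]
(A,P,Y): not NE [P1→B gives 6>4; P2→Q gives 7>6]
(A,P,Z): not NE [P1→C gives 8>7; P3→Y gives 4>2]
(A,P,W): not NE [P1→C gives 6>3; P2→Q gives 5>3; P3→Y gives 4>0]
(A,Q,X): not NE [P1→B gives 4>1; P3→Z gives 8>0]
(A,Q,Y): not NE [P1→C gives 8>4; P3→Z gives 8>0]
(A,Q,Z): not NE [P2→P gives 2>0]
(A,Q,W): not NE [P3→Z gives 8>4]
(B,P,X): not NE [P1→C gives 8>6]
(B,P,Y): not NE [P2→Q gives 4>3; P3→X gives 8>5]
(B,P,Z): not NE [P3→X gives 8>1]
(B,P,W): not NE [P1→C gives 6>3; P3→X gives 8>7]
(B,Q,X): not NE [P2→P gives 4>1; P3→Y gives 9>3]
(B,Q,Y): not NE [P1→C gives 8>6]
(B,Q,Z): not NE [P1→A gives 7>4; P2→P gives 2>0; P3→Y gives 9>3]
(B,Q,W): not NE [P1→A gives 5>3; P2→P gives 5>1; P3→Y gives 9>8]
(C,P,X): not NE [P2→Q gives 2>1; P3→Y gives 8>6]
(C,P,Y): not NE [P1→B gives 6>3; P2→Q gives 3>0]
(C,P,Z): not NE [P3→Y gives 8>0]
(C,P,W): not NE [P3→Y gives 8>4]
(C,Q,X): not NE [P1→B gives 4>3; P3→Z gives 6>4]
(C,Q,Y): not NE [P3→Z gives 6>2]
(C,Q,Z): not NE [P1→A gives 7>2; P2→P gives 4>2]
(C,Q,W): not NE [P1→A gives 5>2; P2→P gives 5>0; P3→Z gives 6>4]

No pure NE.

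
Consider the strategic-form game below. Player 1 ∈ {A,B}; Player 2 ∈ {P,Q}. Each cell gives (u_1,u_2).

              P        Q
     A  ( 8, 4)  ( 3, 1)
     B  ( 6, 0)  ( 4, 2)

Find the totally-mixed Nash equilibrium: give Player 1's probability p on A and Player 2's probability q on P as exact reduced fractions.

P1 indiff ⇒ q·8+(1-q)·3 = q·6+(1-q)·4 ⇒ q(2) = (1-q)(1) ⇒ q = 1/3
P2 indiff ⇒ p·4+(1-p)·0 = p·1+(1-p)·2 ⇒ p(3) = (1-p)(2) ⇒ p = 2/5

(p,q) = (2/5, 1/3)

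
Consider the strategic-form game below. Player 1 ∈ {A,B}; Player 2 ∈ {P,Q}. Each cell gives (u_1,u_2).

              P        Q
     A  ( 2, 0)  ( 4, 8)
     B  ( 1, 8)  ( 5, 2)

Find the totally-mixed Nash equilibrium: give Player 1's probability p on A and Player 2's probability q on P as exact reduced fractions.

(p,q) = (3/7, 1/2)

P1 indiff ⇒ q·2+(1-q)·4 = q·1+(1-q)·5 ⇒ q(1) = (1-q)(1) ⇒ q = 1/2
P2 indiff ⇒ p·0+(1-p)·8 = p·8+(1-p)·2 ⇒ p(-8) = (1-p)(-6) ⇒ p = 3/7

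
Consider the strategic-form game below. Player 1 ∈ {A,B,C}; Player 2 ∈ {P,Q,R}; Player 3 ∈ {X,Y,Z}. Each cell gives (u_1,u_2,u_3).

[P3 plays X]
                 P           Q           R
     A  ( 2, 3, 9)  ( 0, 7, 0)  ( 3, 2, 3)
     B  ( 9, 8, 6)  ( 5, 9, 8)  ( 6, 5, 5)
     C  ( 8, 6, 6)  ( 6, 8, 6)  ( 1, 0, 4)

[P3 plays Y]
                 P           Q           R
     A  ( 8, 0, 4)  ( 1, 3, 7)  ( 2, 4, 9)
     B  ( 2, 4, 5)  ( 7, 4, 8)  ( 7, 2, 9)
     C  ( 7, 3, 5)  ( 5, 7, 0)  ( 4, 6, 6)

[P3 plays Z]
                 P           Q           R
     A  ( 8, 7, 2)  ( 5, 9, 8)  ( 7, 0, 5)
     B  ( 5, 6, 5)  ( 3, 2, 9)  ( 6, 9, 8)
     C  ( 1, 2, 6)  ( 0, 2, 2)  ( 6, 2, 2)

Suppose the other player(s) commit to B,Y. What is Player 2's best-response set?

u_2(P vs B,Y) = 4
u_2(Q vs B,Y) = 4
u_2(R vs B,Y) = 2
max payoff 4 at {P,Q}

BR_2 = {P,Q}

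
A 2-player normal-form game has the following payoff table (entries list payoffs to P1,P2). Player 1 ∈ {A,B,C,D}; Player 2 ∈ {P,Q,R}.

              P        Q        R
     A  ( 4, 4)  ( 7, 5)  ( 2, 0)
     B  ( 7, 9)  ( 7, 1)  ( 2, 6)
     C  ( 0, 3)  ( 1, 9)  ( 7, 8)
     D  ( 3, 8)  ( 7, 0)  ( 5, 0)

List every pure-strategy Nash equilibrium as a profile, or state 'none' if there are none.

(A,P): not NE [P1→B gives 7>4; P2→Q gives 5>4]
(A,Q): NE
(A,R): not NE [P1→C gives 7>2; P2→Q gives 5>0]
(B,P): NE
(B,Q): not NE [P2→P gives 9>1]
(B,R): not NE [P1→C gives 7>2; P2→P gives 9>6]
(C,P): not NE [P1→B gives 7>0; P2→Q gives 9>3]
(C,Q): not NE [P1→D gives 7>1]
(C,R): not NE [P2→Q gives 9>8]
(D,P): not NE [P1→B gives 7>3]
(D,Q): not NE [P2→P gives 8>0]
(D,R): not NE [P1→C gives 7>5; P2→P gives 8>0]

PSNE = {(A,Q), (B,P)}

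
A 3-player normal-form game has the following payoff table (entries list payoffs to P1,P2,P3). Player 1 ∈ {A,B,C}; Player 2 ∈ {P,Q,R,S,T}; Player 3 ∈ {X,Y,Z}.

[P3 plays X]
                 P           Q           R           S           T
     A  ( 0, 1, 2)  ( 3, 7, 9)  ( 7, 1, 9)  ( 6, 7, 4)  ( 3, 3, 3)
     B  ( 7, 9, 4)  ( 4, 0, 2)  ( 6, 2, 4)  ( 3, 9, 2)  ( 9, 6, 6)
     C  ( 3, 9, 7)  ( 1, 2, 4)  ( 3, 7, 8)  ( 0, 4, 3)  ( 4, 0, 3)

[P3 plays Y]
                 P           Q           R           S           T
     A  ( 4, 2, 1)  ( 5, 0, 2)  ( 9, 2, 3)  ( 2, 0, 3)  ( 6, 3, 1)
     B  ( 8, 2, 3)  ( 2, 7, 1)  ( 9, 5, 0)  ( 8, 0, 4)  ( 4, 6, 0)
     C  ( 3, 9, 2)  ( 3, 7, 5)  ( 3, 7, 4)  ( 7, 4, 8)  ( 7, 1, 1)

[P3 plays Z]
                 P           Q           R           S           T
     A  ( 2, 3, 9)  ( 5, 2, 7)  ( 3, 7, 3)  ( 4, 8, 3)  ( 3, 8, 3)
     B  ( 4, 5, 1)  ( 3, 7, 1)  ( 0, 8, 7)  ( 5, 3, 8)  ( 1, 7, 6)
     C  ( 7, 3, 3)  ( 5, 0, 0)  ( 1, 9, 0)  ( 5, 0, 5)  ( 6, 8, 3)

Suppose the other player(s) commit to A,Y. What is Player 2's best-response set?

u_2(P vs A,Y) = 2
u_2(Q vs A,Y) = 0
u_2(R vs A,Y) = 2
u_2(S vs A,Y) = 0
u_2(T vs A,Y) = 3
max payoff 3 at {T}

argmax u_2 = {T}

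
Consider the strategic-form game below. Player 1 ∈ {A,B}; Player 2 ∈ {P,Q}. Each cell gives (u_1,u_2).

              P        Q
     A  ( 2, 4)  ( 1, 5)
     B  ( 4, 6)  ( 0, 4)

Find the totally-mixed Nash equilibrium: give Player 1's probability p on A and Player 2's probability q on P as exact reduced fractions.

P1 indiff ⇒ q·2+(1-q)·1 = q·4+(1-q)·0 ⇒ q(-2) = (1-q)(-1) ⇒ q = 1/3
P2 indiff ⇒ p·4+(1-p)·6 = p·5+(1-p)·4 ⇒ p(-1) = (1-p)(-2) ⇒ p = 2/3

(p,q) = (2/3, 1/3)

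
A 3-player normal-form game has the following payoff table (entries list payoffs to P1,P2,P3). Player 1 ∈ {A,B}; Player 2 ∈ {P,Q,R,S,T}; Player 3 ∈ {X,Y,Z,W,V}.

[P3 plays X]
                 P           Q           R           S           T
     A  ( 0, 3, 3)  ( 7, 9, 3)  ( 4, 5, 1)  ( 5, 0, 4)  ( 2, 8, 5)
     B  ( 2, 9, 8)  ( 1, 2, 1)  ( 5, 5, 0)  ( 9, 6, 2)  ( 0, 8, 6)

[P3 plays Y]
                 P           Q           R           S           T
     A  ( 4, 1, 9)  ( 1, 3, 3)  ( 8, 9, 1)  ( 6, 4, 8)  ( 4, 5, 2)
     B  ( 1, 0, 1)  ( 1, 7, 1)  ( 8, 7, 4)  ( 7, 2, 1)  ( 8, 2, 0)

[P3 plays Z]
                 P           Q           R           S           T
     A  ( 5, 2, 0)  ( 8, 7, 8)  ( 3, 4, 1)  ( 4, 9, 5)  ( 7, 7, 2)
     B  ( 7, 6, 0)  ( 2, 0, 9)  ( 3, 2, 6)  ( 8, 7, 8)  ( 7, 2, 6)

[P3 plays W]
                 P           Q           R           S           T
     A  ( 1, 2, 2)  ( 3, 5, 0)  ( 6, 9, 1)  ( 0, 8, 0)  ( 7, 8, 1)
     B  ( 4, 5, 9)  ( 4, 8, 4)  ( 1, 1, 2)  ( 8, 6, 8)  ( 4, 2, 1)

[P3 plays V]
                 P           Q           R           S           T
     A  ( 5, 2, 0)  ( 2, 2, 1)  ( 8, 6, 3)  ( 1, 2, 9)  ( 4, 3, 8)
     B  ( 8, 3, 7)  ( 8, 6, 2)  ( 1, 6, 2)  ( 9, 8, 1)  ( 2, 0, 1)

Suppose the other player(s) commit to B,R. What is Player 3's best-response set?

u_3(X vs B,R) = 0
u_3(Y vs B,R) = 4
u_3(Z vs B,R) = 6
u_3(W vs B,R) = 2
u_3(V vs B,R) = 2
max payoff 6 at {Z}

argmax u_3 = {Z}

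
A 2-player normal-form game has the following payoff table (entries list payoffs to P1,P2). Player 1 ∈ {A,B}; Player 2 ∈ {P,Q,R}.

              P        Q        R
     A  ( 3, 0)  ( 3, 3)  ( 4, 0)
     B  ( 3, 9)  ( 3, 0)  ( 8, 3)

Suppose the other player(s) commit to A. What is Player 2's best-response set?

argmax u_2 = {Q}

u_2(P vs A) = 0
u_2(Q vs A) = 3
u_2(R vs A) = 0
max payoff 3 at {Q}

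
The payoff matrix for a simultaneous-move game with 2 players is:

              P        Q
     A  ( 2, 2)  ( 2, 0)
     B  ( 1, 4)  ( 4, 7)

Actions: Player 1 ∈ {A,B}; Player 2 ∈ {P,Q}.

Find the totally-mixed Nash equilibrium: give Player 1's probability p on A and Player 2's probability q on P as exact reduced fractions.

P1 indiff ⇒ q·2+(1-q)·2 = q·1+(1-q)·4 ⇒ q(1) = (1-q)(2) ⇒ q = 2/3
P2 indiff ⇒ p·2+(1-p)·4 = p·0+(1-p)·7 ⇒ p(2) = (1-p)(3) ⇒ p = 3/5

p=3/5, q=2/3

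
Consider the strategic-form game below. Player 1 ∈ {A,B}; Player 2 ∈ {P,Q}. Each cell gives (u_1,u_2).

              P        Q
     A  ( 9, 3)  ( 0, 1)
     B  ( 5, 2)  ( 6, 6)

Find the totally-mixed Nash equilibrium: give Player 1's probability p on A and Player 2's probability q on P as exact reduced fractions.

P1 indiff ⇒ q·9+(1-q)·0 = q·5+(1-q)·6 ⇒ q(4) = (1-q)(6) ⇒ q = 3/5
P2 indiff ⇒ p·3+(1-p)·2 = p·1+(1-p)·6 ⇒ p(2) = (1-p)(4) ⇒ p = 2/3

P1 mixes 2/3 on A; P2 mixes 3/5 on P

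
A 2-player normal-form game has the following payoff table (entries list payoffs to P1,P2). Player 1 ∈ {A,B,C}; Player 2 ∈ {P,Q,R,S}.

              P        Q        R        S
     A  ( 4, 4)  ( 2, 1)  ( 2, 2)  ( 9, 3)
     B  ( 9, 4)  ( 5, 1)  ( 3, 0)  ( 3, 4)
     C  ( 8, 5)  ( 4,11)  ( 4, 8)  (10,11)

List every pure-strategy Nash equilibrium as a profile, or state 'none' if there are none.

(A,P): not NE [P1→B gives 9>4]
(A,Q): not NE [P1→B gives 5>2; P2→P gives 4>1]
(A,R): not NE [P1→C gives 4>2; P2→P gives 4>2]
(A,S): not NE [P1→C gives 10>9; P2→P gives 4>3]
(B,P): NE
(B,Q): not NE [P2→S gives 4>1]
(B,R): not NE [P1→C gives 4>3; P2→S gives 4>0]
(B,S): not NE [P1→C gives 10>3]
(C,P): not NE [P1→B gives 9>8; P2→S gives 11>5]
(C,Q): not NE [P1→B gives 5>4]
(C,R): not NE [P2→S gives 11>8]
(C,S): NE

NE set: (B,P), (C,S)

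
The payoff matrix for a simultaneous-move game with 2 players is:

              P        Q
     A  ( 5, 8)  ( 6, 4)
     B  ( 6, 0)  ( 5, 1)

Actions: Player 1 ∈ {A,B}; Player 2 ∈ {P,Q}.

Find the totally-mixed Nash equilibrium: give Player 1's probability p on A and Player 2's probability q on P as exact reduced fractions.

P1 indiff ⇒ q·5+(1-q)·6 = q·6+(1-q)·5 ⇒ q(-1) = (1-q)(-1) ⇒ q = 1/2
P2 indiff ⇒ p·8+(1-p)·0 = p·4+(1-p)·1 ⇒ p(4) = (1-p)(1) ⇒ p = 1/5

(p,q) = (1/5, 1/2)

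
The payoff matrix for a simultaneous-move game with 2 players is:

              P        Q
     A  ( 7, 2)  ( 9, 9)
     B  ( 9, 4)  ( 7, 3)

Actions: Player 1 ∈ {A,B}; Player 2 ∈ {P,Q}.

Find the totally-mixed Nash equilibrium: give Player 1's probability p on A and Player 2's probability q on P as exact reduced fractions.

P1 indiff ⇒ q·7+(1-q)·9 = q·9+(1-q)·7 ⇒ q(-2) = (1-q)(-2) ⇒ q = 1/2
P2 indiff ⇒ p·2+(1-p)·4 = p·9+(1-p)·3 ⇒ p(-7) = (1-p)(-1) ⇒ p = 1/8

P1 mixes 1/8 on A; P2 mixes 1/2 on P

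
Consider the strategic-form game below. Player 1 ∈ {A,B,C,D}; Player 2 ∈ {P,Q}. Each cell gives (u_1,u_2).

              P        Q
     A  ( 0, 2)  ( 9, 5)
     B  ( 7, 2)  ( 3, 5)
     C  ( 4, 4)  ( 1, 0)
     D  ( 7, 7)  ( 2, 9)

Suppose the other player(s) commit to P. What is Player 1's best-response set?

u_1(A vs P) = 0
u_1(B vs P) = 7
u_1(C vs P) = 4
u_1(D vs P) = 7
max payoff 7 at {B,D}

argmax u_1 = {B,D}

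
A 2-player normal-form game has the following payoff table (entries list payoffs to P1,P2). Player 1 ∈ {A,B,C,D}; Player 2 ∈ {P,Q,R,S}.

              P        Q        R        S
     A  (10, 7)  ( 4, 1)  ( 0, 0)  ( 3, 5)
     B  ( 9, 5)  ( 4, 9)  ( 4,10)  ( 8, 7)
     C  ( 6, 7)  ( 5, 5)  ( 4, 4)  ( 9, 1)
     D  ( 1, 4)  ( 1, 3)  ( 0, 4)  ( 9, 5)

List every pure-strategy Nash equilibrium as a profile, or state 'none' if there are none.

(A,P): NE
(A,Q): not NE [P1→C gives 5>4; P2→P gives 7>1]
(A,R): not NE [P1→C gives 4>0; P2→P gives 7>0]
(A,S): not NE [P1→D gives 9>3; P2→P gives 7>5]
(B,P): not NE [P1→A gives 10>9; P2→R gives 10>5]
(B,Q): not NE [P1→C gives 5>4; P2→R gives 10>9]
(B,R): NE
(B,S): not NE [P1→D gives 9>8; P2→R gives 10>7]
(C,P): not NE [P1→A gives 10>6]
(C,Q): not NE [P2→P gives 7>5]
(C,R): not NE [P2→P gives 7>4]
(C,S): not NE [P2→P gives 7>1]
(D,P): not NE [P1→A gives 10>1; P2→S gives 5>4]
(D,Q): not NE [P1→C gives 5>1; P2→S gives 5>3]
(D,R): not NE [P1→C gives 4>0; P2→S gives 5>4]
(D,S): NE

PSNE = {(A,P), (B,R), (D,S)}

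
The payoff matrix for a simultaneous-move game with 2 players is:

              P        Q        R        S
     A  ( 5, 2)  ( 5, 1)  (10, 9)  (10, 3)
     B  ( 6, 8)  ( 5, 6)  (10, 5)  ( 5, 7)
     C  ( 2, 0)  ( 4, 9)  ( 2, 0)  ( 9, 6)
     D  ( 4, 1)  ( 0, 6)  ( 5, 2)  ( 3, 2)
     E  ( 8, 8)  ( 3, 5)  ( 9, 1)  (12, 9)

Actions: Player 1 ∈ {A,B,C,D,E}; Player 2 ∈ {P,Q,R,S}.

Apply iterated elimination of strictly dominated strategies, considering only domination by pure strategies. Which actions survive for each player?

P1 drop C (A beats it: P:5>2 Q:5>4 R:10>2 S:10>9)
P1 drop D (A beats it: P:5>4 Q:5>0 R:10>5 S:10>3)
P2 drop Q (P beats it: A:2>1 B:8>6 E:8>5)
P1→{A,B,E} P2→{P,R,S}

IESDS → P1:{A,B,E} P2:{P,R,S}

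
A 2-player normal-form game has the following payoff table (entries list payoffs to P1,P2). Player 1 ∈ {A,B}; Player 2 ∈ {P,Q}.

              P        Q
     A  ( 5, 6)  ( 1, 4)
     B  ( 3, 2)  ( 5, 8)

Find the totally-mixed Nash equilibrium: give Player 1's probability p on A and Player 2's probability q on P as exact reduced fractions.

P1 indiff ⇒ q·5+(1-q)·1 = q·3+(1-q)·5 ⇒ q(2) = (1-q)(4) ⇒ q = 2/3
P2 indiff ⇒ p·6+(1-p)·2 = p·4+(1-p)·8 ⇒ p(2) = (1-p)(6) ⇒ p = 3/4

P1 mixes 3/4 on A; P2 mixes 2/3 on P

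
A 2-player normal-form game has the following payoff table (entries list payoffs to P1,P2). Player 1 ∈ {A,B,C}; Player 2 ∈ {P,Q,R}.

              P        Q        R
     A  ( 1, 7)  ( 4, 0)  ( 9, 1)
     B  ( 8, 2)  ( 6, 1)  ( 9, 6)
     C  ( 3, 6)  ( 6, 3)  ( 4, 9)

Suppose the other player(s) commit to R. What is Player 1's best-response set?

u_1(A vs R) = 9
u_1(B vs R) = 9
u_1(C vs R) = 4
max payoff 9 at {A,B}

P1 best: {A,B}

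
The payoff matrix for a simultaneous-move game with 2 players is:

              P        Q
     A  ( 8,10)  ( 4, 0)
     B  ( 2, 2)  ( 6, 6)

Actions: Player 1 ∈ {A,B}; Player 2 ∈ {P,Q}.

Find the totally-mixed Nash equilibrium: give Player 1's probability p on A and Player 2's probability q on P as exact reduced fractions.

p=2/7, q=1/4

P1 indiff ⇒ q·8+(1-q)·4 = q·2+(1-q)·6 ⇒ q(6) = (1-q)(2) ⇒ q = 1/4
P2 indiff ⇒ p·10+(1-p)·2 = p·0+(1-p)·6 ⇒ p(10) = (1-p)(4) ⇒ p = 2/7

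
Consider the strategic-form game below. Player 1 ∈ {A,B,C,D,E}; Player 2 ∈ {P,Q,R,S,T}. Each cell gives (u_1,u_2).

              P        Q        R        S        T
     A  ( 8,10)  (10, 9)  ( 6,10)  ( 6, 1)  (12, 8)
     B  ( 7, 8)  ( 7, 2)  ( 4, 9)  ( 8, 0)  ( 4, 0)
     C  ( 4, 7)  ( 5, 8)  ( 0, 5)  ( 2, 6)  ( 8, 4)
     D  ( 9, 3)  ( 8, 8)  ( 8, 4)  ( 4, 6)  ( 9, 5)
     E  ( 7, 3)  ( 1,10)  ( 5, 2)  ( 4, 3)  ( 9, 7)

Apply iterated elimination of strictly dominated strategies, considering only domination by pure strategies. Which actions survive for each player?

P1 drop C (A beats it: P:8>4 Q:10>5 R:6>0 S:6>2 T:12>8)
P1 drop E (A beats it: P:8>7 Q:10>1 R:6>5 S:6>4 T:12>9)
P2 drop S (Q beats it: A:9>1 B:2>0 D:8>6)
P1 drop B (A beats it: P:8>7 Q:10>7 R:6>4 T:12>4)
P2 drop T (Q beats it: A:9>8 D:8>5)
P1→{A,D} P2→{P,Q,R}

Survivors P1:{A,D} P2:{P,Q,R}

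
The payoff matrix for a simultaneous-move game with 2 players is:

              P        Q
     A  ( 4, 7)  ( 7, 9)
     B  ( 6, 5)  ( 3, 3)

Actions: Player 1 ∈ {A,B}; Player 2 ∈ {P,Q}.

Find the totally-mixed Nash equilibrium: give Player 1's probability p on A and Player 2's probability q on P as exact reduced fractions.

P1 indiff ⇒ q·4+(1-q)·7 = q·6+(1-q)·3 ⇒ q(-2) = (1-q)(-4) ⇒ q = 2/3
P2 indiff ⇒ p·7+(1-p)·5 = p·9+(1-p)·3 ⇒ p(-2) = (1-p)(-2) ⇒ p = 1/2

p=1/2, q=2/3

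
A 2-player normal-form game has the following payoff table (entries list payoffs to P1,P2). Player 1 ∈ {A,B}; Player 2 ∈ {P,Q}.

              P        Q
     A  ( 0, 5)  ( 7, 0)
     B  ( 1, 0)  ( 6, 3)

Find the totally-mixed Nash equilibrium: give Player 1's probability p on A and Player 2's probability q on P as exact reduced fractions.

P1 indiff ⇒ q·0+(1-q)·7 = q·1+(1-q)·6 ⇒ q(-1) = (1-q)(-1) ⇒ q = 1/2
P2 indiff ⇒ p·5+(1-p)·0 = p·0+(1-p)·3 ⇒ p(5) = (1-p)(3) ⇒ p = 3/8

(p,q) = (3/8, 1/2)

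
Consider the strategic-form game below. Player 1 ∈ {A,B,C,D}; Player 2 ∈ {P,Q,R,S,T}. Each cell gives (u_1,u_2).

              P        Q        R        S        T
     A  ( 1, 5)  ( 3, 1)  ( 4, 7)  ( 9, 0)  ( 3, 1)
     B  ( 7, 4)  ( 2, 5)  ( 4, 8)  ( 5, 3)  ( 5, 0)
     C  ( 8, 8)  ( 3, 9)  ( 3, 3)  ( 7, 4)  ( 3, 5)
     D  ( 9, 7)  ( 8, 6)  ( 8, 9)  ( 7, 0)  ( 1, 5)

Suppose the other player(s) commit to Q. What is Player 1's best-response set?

u_1(A vs Q) = 3
u_1(B vs Q) = 2
u_1(C vs Q) = 3
u_1(D vs Q) = 8
max payoff 8 at {D}

argmax u_1 = {D}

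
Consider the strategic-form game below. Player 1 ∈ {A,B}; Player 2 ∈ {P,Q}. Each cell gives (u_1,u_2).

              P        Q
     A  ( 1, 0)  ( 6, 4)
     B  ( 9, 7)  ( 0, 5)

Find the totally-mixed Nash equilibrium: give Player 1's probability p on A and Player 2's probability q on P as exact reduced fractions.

P1 indiff ⇒ q·1+(1-q)·6 = q·9+(1-q)·0 ⇒ q(-8) = (1-q)(-6) ⇒ q = 3/7
P2 indiff ⇒ p·0+(1-p)·7 = p·4+(1-p)·5 ⇒ p(-4) = (1-p)(-2) ⇒ p = 1/3

(p,q) = (1/3, 3/7)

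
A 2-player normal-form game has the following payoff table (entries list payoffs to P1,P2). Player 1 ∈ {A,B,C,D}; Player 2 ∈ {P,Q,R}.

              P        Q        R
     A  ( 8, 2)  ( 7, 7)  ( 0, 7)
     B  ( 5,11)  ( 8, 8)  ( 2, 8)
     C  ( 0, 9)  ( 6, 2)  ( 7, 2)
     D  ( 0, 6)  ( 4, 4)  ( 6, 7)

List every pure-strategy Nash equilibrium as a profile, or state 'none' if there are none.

Equilibria: none

(A,P): not NE [P2→R gives 7>2]
(A,Q): not NE [P1→B gives 8>7]
(A,R): not NE [P1→C gives 7>0]
(B,P): not NE [P1→A gives 8>5]
(B,Q): not NE [P2→P gives 11>8]
(B,R): not NE [P1→C gives 7>2; P2→P gives 11>8]
(C,P): not NE [P1→A gives 8>0]
(C,Q): not NE [P1→B gives 8>6; P2→P gives 9>2]
(C,R): not NE [P2→P gives 9>2]
(D,P): not NE [P1→A gives 8>0; P2→R gives 7>6]
(D,Q): not NE [P1→B gives 8>4; P2→R gives 7>4]
(D,R): not NE [P1→C gives 7>6]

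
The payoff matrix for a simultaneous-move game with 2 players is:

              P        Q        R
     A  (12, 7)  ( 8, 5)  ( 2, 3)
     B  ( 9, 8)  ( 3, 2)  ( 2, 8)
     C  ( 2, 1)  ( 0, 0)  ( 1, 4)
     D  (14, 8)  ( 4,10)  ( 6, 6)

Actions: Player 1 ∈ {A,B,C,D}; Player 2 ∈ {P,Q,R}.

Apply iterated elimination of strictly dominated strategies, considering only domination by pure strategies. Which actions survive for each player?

P1 drop B (D beats it: P:14>9 Q:4>3 R:6>2)
P1 drop C (A beats it: P:12>2 Q:8>0 R:2>1)
P2 drop R (P beats it: A:7>3 D:8>6)
P1→{A,D} P2→{P,Q}

IESDS → P1:{A,D} P2:{P,Q}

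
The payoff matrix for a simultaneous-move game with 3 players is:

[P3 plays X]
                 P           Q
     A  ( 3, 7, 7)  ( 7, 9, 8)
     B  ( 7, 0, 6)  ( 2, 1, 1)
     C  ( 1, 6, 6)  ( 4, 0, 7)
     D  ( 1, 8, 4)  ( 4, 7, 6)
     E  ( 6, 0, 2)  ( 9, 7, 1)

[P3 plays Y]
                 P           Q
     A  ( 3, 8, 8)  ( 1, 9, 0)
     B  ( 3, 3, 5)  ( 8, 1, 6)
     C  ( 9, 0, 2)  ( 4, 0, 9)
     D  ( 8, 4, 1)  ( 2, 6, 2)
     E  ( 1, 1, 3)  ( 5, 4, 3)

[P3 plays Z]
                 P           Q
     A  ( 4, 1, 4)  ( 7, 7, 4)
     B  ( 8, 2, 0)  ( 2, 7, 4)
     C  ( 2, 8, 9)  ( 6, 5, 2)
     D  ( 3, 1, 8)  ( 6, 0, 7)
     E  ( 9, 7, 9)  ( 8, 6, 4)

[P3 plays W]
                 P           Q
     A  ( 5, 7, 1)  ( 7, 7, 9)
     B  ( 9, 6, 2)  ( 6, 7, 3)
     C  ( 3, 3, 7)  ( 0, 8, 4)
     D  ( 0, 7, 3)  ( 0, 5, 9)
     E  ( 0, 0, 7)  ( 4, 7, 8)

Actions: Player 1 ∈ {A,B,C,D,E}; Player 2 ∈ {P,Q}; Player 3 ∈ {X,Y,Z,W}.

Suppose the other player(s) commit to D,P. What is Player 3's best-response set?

argmax u_3 = {Z}

u_3(X vs D,P) = 4
u_3(Y vs D,P) = 1
u_3(Z vs D,P) = 8
u_3(W vs D,P) = 3
max payoff 8 at {Z}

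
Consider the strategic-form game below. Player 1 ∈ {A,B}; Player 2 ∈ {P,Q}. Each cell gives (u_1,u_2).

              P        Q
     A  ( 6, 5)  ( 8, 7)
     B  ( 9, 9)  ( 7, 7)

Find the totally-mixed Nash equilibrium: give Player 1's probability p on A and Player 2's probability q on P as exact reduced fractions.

P1 indiff ⇒ q·6+(1-q)·8 = q·9+(1-q)·7 ⇒ q(-3) = (1-q)(-1) ⇒ q = 1/4
P2 indiff ⇒ p·5+(1-p)·9 = p·7+(1-p)·7 ⇒ p(-2) = (1-p)(-2) ⇒ p = 1/2

(p,q) = (1/2, 1/4)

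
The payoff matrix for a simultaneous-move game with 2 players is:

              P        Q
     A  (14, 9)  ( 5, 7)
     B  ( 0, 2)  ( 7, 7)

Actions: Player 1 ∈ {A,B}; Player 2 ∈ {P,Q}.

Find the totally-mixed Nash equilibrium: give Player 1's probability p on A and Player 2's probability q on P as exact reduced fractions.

P1 mixes 5/7 on A; P2 mixes 1/8 on P

P1 indiff ⇒ q·14+(1-q)·5 = q·0+(1-q)·7 ⇒ q(14) = (1-q)(2) ⇒ q = 1/8
P2 indiff ⇒ p·9+(1-p)·2 = p·7+(1-p)·7 ⇒ p(2) = (1-p)(5) ⇒ p = 5/7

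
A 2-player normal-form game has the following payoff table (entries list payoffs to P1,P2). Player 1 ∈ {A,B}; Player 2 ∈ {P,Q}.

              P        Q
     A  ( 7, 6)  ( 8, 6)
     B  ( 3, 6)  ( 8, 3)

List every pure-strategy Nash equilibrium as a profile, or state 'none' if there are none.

Nash profiles: (A,P), (A,Q)

(A,P): NE
(A,Q): NE
(B,P): not NE [P1→A gives 7>3]
(B,Q): not NE [P2→P gives 6>3]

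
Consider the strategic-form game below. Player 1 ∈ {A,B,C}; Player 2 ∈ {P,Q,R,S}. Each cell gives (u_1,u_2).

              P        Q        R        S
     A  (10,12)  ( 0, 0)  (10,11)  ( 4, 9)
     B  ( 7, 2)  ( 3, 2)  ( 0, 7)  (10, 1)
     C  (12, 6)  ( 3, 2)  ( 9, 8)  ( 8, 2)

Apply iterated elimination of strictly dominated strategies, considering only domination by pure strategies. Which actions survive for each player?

IESDS → P1:{A,C} P2:{P,R}

P2 drop Q (R beats it: A:11>0 B:7>2 C:8>2)
P2 drop S (P beats it: A:12>9 B:2>1 C:6>2)
P1 drop B (A beats it: P:10>7 R:10>0)
P1→{A,C} P2→{P,R}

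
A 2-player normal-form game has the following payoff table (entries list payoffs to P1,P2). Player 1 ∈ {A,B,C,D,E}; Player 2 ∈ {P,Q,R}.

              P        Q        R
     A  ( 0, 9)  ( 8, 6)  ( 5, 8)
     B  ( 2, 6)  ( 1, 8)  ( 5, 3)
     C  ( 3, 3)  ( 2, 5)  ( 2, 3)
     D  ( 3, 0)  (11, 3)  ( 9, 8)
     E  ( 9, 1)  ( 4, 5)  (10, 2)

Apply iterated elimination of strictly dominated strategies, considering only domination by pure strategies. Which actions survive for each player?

P1 drop A (D beats it: P:3>0 Q:11>8 R:9>5)
P1 drop B (D beats it: P:3>2 Q:11>1 R:9>5)
P1 drop C (E beats it: P:9>3 Q:4>2 R:10>2)
P2 drop P (Q beats it: D:3>0 E:5>1)
P1→{D,E} P2→{Q,R}

Remaining: P1:{D,E} P2:{Q,R}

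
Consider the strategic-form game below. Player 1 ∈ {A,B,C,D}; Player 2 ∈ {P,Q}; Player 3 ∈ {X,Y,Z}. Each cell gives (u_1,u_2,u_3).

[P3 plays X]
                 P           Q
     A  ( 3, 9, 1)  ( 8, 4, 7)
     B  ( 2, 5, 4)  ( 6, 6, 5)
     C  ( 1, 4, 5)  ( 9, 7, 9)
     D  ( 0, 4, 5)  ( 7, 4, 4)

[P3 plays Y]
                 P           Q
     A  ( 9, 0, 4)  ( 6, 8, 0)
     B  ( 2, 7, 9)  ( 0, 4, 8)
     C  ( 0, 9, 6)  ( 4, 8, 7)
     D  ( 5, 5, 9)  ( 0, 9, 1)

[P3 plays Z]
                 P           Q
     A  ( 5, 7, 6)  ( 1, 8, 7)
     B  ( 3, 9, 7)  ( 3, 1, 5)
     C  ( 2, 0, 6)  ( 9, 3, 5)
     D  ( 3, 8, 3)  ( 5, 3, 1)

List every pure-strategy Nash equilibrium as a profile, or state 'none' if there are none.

(A,P,X): not NE [P3→Z gives 6>1]
(A,P,Y): not NE [P2→Q gives 8>0; P3→Z gives 6>4]
(A,P,Z): not NE [P2→Q gives 8>7]
(A,Q,X): not NE [P1→C gives 9>8; P2→P gives 9>4]
(A,Q,Y): not NE [P3→Z gives 7>0]
(A,Q,Z): not NE [P1→C gives 9>1]
(B,P,X): not NE [P1→A gives 3>2; P2→Q gives 6>5; P3→Y gives 9>4]
(B,P,Y): not NE [P1→A gives 9>2]
(B,P,Z): not NE [P1→A gives 5>3; P3→Y gives 9>7]
(B,Q,X): not NE [P1→C gives 9>6; P3→Y gives 8>5]
(B,Q,Y): not NE [P1→A gives 6>0; P2→P gives 7>4]
(B,Q,Z): not NE [P1→C gives 9>3; P2→P gives 9>1; P3→Y gives 8>5]
(C,P,X): not NE [P1→A gives 3>1; P2→Q gives 7>4; P3→Z gives 6>5]
(C,P,Y): not NE [P1→A gives 9>0]
(C,P,Z): not NE [P1→A gives 5>2; P2→Q gives 3>0]
(C,Q,X): NE
(C,Q,Y): not NE [P1→A gives 6>4; P2→P gives 9>8; P3→X gives 9>7]
(C,Q,Z): not NE [P3→X gives 9>5]
(D,P,X): not NE [P1→A gives 3>0; P3→Y gives 9>5]
(D,P,Y): not NE [P1→A gives 9>5; P2→Q gives 9>5]
(D,P,Z): not NE [P1→A gives 5>3; P3→Y gives 9>3]
(D,Q,X): not NE [P1→C gives 9>7]
(D,Q,Y): not NE [P1→A gives 6>0; P3→X gives 4>1]
(D,Q,Z): not NE [P1→C gives 9>5; P2→P gives 8>3; P3→X gives 4>1]

NE set: (C,Q,X)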